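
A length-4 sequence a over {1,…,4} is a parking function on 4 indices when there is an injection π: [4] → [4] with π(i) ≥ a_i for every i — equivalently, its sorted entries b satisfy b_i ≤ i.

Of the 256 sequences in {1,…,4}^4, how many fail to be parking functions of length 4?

131

Count = (4−4+1)·(4+1)^(4−1) = 1 · 125 = 125
Check (4,1,4,2) → sorted (1,2,4,4): b_3=4>3, not a PF.
Total 256; non-PF = 256−125 = 131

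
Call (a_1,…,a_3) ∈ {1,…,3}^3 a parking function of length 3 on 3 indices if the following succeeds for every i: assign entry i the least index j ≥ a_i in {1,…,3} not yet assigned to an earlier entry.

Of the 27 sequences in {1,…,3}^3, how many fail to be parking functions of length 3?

|PF(3,3)| = 1·4^2 = 1 · 16 = 16 (Pollak)
One tuple (3,1,3) → sorted (1,3,3): b_2=3>2, not a PF.
3^3 − 16 = 27 − 16 = 11

11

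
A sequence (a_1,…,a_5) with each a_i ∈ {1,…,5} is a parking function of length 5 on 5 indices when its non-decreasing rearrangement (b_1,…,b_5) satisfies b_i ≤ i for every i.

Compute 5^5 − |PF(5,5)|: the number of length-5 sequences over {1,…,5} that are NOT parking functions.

|PF(5,5)| = (5−5+1)·(5+1)^(5−1) = 1 · 1296 = 1296 [KW]
Check (5,4,5,1,5) → sorted (1,4,5,5,5): b_2=4>2, not a PF.
5^5 − 1296 = 3125 − 1296 = 1829

1829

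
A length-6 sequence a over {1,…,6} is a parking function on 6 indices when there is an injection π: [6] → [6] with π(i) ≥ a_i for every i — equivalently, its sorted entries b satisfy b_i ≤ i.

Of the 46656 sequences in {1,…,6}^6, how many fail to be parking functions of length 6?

29849

|PF| = (6+1−6)·(6+1)^{6−1} = 1·16807 = 16807 [KW]
Example (4,6,3,6,3,5) → sorted (3,3,4,5,6,6): b_1=3>1, not a PF.
Total 46656; non-PF = 46656−16807 = 29849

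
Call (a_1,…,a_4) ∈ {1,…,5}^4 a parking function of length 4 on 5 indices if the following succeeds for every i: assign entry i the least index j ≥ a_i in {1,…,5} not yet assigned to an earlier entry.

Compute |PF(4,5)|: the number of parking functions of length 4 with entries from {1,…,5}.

|PF(4,5)| = (5−4+1)·(5+1)^(4−1) = 2×216 = 432
Example (5,1,2,2) → sorted (1,2,2,5): b_i ≤ 1+i ∀i, a PF.

432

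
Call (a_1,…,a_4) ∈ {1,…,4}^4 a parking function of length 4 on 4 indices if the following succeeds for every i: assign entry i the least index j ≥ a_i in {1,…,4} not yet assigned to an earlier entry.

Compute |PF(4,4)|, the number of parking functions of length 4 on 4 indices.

125

|PF| = 1·5^3 = 1·125 = 125 [KW]
E.g. (1,3,3,2) → sorted (1,2,3,3): b_i ≤ i ∀i, a PF.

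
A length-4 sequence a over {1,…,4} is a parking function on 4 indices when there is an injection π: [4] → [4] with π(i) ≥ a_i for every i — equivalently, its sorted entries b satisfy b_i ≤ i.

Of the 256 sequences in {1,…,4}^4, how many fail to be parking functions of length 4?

131

Count = (4−4+1)·(4+1)^(4−1) = 1 · 125 = 125 [KW]
One tuple (3,3,4,4) → sorted (3,3,4,4): b_1=3>1, not a PF.
4^4 − 125 = 256 − 125 = 131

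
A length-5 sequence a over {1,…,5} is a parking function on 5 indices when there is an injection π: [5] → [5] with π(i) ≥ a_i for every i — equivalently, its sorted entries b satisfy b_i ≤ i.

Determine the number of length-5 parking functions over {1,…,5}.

1296

|PF(5,5)| = (6−5)·6^(5−1) = 1 · 1296 = 1296 [KW]
Example (3,4,1,3,2) → sorted (1,2,3,3,4): b_i ≤ i ∀i, a PF.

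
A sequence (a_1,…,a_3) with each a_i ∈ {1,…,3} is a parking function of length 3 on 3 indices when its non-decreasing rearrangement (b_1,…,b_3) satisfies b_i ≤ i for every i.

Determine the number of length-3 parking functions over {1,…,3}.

16

|PF(3,3)| = (4−3)·4^(3−1) = 1·16 = 16 [KW]
Check (1,2,1) → sorted (1,1,2): b_i ≤ i ∀i, a PF.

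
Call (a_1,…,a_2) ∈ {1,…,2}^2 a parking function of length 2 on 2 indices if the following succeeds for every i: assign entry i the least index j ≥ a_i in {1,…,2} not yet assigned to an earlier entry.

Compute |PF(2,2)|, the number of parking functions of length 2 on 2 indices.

3

|PF| = (2+1−2)·(2+1)^{2−1} = 1 · 3 = 3 (Pollak)
E.g. (1,2) → sorted (1,2): b_i ≤ i ∀i, a PF.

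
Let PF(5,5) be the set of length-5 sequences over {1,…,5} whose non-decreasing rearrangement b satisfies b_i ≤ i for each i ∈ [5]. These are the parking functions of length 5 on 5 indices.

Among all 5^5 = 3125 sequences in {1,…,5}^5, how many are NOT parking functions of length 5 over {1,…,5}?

1829

Count = (5+1−5)·(5+1)^{5−1} = 1 · 1296 = 1296 [KW]
Check (4,5,5,1,1) → sorted (1,1,4,5,5): b_3=4>3, not a PF.
So 3125 − 1296 = 1829 fail.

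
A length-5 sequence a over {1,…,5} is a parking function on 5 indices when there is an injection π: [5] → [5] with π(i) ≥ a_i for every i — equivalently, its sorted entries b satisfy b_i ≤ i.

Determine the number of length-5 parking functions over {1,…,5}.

1296

#PF = (5+1−5)·(5+1)^{5−1} = 1·1296 = 1296
Check (3,1,4,2,2) → sorted (1,2,2,3,4): b_i ≤ i ∀i, a PF.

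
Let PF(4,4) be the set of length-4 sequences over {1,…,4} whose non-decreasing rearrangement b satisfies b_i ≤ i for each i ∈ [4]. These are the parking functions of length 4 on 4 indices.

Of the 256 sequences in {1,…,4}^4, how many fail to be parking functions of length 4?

Count = (5−4)·5^(4−1) = 1×125 = 125 (Konheim–Weiss)
Example (3,2,2,3) → sorted (2,2,3,3): b_1=2>1, not a PF.
Total 256; non-PF = 256−125 = 131

131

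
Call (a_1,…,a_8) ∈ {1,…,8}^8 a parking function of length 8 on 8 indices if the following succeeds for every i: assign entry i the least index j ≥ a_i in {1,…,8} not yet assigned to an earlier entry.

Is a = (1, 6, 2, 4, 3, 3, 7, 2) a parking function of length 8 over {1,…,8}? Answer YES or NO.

YES

Order a: b = (1, 2, 2, 3, 3, 4, 6, 7).
  b_1=1 ≤ 1
  b_2=2 ≤ 2
  b_3=2 ≤ 3
  b_4=3 ≤ 4
  b_5=3 ≤ 5
  b_6=4 ≤ 6
  b_7=6 ≤ 7
  b_8=7 ≤ 8
All bounds hold ⇒ YES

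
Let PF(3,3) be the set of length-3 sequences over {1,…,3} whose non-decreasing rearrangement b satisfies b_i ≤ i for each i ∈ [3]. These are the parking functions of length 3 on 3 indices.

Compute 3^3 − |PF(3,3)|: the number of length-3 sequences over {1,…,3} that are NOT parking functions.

11

Count = (4−3)·4^(3−1) = 1 · 16 = 16 (Pollak)
One tuple (3,3,2) → sorted (2,3,3): b_1=2>1, not a PF.
3^3 − 16 = 27 − 16 = 11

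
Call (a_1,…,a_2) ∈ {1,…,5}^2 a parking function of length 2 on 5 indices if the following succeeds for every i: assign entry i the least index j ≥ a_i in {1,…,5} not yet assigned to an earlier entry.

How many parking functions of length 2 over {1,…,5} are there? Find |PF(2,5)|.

24

|PF| = (5+1−2)·(5+1)^{2−1} = 4 · 6 = 24
E.g. (4,4) → sorted (4,4): b_i ≤ 3+i ∀i, a PF.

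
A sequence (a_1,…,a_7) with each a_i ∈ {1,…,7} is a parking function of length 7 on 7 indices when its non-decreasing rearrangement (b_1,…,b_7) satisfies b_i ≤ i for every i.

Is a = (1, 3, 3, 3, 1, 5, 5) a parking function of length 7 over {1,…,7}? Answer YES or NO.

Sorted: b = (1, 1, 3, 3, 3, 5, 5).
  b_1=1 ≤ 1
  b_2=1 ≤ 2
  b_3=3 ≤ 3
  b_4=3 ≤ 4
  b_5=3 ≤ 5
  b_6=5 ≤ 6
  b_7=5 ≤ 7
All bounds hold ⇒ YES

YES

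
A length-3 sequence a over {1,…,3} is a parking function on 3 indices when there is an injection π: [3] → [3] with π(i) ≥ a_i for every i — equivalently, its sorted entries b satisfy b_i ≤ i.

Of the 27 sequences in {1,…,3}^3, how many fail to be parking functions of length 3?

11

|PF(3,3)| = 1·4^2 = 1·16 = 16
Example (2,2,3) → sorted (2,2,3): b_1=2>1, not a PF.
Total 27; non-PF = 27−16 = 11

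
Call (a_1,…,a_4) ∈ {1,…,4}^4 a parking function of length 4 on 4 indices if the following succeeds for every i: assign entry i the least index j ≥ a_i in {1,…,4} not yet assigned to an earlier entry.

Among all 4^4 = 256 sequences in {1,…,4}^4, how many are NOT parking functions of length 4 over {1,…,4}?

|PF| = (5−4)·5^(4−1) = 1·125 = 125 (Pollak)
E.g. (3,2,2,2) → sorted (2,2,2,3): b_1=2>1, not a PF.
So 256 − 125 = 131 fail.

131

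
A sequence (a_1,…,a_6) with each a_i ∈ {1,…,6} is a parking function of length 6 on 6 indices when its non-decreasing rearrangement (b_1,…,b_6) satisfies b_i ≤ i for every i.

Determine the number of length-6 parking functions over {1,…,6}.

#PF = (7−6)·7^(6−1) = 1 · 16807 = 16807
Example (3,1,1,6,4,3) → sorted (1,1,3,3,4,6): b_i ≤ i ∀i, a PF.

16807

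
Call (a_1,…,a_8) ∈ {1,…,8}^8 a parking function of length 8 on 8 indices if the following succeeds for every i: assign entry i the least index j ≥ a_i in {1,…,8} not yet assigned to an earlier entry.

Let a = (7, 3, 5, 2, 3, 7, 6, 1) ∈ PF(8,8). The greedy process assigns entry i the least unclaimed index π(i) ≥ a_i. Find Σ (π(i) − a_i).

Σπ = 36 ({1..8} each once); Σa = 7+3+5+2+3+7+6+1 = 34; disp = 36−34 = 2.

2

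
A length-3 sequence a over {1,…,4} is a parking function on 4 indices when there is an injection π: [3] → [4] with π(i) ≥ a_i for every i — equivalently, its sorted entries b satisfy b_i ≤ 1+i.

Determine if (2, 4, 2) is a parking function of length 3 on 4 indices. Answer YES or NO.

YES

Order a: b = (2, 2, 4).
  b_1=2 ≤ 2
  b_2=2 ≤ 3
  b_3=4 ≤ 4
All bounds hold ⇒ YES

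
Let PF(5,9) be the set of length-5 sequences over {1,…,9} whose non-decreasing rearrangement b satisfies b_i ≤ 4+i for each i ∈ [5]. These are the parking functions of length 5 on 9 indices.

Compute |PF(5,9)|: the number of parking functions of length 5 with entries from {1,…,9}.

50000

Count = (9−5+1)·(9+1)^(5−1) = 5 · 10000 = 50000 (Pollak)
Check (3,6,3,1,1) → sorted (1,1,3,3,6): b_i ≤ 4+i ∀i, a PF.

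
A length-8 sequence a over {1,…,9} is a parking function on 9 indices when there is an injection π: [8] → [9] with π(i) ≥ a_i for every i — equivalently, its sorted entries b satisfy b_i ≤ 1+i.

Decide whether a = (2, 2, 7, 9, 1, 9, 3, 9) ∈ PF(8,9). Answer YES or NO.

NO

Order a: b = (1, 2, 2, 3, 7, 9, 9, 9).
  b_1=1 ≤ 2
  b_2=2 ≤ 3
  b_3=2 ≤ 4
  b_4=3 ≤ 5
  b_5=7 > 6
  fails at i=5 ⇒ NO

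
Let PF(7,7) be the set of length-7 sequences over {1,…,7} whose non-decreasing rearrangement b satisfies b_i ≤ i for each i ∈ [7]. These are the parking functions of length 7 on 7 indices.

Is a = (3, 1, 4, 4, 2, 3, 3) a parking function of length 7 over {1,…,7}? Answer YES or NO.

YES

Order a: b = (1, 2, 3, 3, 3, 4, 4).
  b_1=1 ≤ 1
  b_2=2 ≤ 2
  b_3=3 ≤ 3
  b_4=3 ≤ 4
  b_5=3 ≤ 5
  b_6=4 ≤ 6
  b_7=4 ≤ 7
All bounds hold ⇒ YES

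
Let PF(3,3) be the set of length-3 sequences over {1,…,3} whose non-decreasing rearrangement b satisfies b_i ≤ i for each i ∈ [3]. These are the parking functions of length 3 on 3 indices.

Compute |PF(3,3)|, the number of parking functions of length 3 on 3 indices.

|PF(3,3)| = (3+1−3)·(3+1)^{3−1} = 1·16 = 16
Check (1,1,1) → sorted (1,1,1): b_i ≤ i ∀i, a PF.

16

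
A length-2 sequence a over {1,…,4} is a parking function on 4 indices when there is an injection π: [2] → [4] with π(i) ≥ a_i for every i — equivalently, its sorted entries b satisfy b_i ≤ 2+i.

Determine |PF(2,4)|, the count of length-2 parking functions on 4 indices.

|PF(2,4)| = (4+1−2)·(4+1)^{2−1} = 3·5 = 15 (Pollak)
Check (3,1) → sorted (1,3): b_i ≤ 2+i ∀i, a PF.

15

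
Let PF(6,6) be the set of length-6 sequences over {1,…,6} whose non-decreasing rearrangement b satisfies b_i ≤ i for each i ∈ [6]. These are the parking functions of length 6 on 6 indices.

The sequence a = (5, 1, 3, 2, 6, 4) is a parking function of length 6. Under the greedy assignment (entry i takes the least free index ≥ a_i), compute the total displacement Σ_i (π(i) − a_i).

0

Σπ = 21 ({1..6} each once); Σa = 5+1+3+2+6+4 = 21; disp = 21−21 = 0.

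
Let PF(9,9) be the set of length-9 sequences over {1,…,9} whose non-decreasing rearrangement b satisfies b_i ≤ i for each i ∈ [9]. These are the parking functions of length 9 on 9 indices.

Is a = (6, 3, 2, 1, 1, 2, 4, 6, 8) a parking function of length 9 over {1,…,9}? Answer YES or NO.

Sorted: b = (1, 1, 2, 2, 3, 4, 6, 6, 8).
  b_1=1 ≤ 1
  b_2=1 ≤ 2
  b_3=2 ≤ 3
  b_4=2 ≤ 4
  b_5=3 ≤ 5
  b_6=4 ≤ 6
  b_7=6 ≤ 7
  b_8=6 ≤ 8
  b_9=8 ≤ 9
All bounds hold ⇒ YES

YES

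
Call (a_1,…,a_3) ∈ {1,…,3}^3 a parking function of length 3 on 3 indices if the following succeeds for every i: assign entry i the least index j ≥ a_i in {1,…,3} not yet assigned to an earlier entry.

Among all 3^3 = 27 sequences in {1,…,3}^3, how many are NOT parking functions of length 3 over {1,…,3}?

11

Count = (3+1−3)·(3+1)^{3−1} = 1×16 = 16
One tuple (1,3,3) → sorted (1,3,3): b_2=3>2, not a PF.
Total 27; non-PF = 27−16 = 11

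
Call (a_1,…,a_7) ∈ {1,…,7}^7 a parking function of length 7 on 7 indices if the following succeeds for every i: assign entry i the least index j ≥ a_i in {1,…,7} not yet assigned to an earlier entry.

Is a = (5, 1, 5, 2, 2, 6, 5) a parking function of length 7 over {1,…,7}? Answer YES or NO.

NO

Rearranged: b = (1, 2, 2, 5, 5, 5, 6).
  b_1=1 ≤ 1
  b_2=2 ≤ 2
  b_3=2 ≤ 3
  b_4=5 > 4
  fails at i=4 ⇒ NO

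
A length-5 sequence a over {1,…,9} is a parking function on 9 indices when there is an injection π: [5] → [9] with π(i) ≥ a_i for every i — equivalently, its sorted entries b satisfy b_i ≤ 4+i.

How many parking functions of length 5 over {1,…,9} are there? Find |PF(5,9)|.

50000

|PF(5,9)| = 5·10^4 = 5 · 10000 = 50000 [KW]
One tuple (8,5,9,6,4) → sorted (4,5,6,8,9): b_i ≤ 4+i ∀i, a PF.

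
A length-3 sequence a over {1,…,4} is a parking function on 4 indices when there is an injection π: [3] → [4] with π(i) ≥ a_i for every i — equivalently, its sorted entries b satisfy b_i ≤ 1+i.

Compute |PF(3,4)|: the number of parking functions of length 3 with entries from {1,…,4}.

50

|PF| = (4−3+1)·(4+1)^(3−1) = 2·25 = 50 [KW]
Check (4,3,1) → sorted (1,3,4): b_i ≤ 1+i ∀i, a PF.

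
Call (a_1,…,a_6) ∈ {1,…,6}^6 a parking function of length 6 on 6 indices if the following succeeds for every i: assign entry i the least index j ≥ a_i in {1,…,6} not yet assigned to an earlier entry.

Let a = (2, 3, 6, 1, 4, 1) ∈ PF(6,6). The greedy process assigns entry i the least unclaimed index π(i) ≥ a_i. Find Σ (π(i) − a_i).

Σπ = 21 ({1..6} each once); Σa = 2+3+6+1+4+1 = 17; disp = 21−17 = 4.

4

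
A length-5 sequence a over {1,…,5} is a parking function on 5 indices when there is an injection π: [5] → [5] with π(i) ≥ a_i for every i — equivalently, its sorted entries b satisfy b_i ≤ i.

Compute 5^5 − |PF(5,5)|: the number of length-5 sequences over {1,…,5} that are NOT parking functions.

1829

|PF| = (5−5+1)·(5+1)^(5−1) = 1 · 1296 = 1296 [KW]
One tuple (3,3,3,5,4) → sorted (3,3,3,4,5): b_1=3>1, not a PF.
Total 3125; non-PF = 3125−1296 = 1829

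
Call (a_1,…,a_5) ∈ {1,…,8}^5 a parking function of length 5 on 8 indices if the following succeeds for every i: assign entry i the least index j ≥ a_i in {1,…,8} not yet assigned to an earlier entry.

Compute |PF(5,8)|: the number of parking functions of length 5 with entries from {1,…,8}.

#PF = (8−5+1)·(8+1)^(5−1) = 4 · 6561 = 26244 (Pollak)
Check (4,2,5,6,4) → sorted (2,4,4,5,6): b_i ≤ 3+i ∀i, a PF.

26244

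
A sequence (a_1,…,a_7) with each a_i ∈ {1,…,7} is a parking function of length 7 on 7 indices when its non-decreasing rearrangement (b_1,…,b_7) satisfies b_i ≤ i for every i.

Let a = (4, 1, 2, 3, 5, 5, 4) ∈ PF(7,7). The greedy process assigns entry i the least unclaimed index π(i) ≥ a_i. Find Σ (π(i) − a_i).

Σπ(i) = 1+…+7 = 28; Σa = 4+1+2+3+5+5+4 = 24; disp = 28−24 = 4.

4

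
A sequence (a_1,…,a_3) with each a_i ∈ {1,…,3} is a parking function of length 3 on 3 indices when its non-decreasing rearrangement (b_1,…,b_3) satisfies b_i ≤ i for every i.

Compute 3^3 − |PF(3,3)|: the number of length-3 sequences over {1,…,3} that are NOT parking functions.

11

|PF| = (3+1−3)·(3+1)^{3−1} = 1 · 16 = 16 [KW]
Check (3,3,3) → sorted (3,3,3): b_1=3>1, not a PF.
Total 27; non-PF = 27−16 = 11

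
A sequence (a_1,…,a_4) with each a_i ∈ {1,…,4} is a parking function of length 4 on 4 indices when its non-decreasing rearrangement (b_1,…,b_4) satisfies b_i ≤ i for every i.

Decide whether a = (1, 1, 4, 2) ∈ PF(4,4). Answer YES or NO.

YES

Sorted: b = (1, 1, 2, 4).
  b_1=1 ≤ 1
  b_2=1 ≤ 2
  b_3=2 ≤ 3
  b_4=4 ≤ 4
All bounds hold ⇒ YES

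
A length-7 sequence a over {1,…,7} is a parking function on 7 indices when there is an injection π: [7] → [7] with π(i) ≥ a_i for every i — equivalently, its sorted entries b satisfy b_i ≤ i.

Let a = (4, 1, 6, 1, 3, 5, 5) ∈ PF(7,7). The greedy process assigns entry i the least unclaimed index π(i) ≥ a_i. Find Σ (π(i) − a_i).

3

Σπ = 28 ({1..7} each once); Σa = 4+1+6+1+3+5+5 = 25; disp = 28−25 = 3.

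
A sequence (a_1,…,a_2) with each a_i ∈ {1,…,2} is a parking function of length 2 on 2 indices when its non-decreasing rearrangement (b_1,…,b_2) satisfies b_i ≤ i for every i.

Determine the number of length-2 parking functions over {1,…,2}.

3

Count = (2+1−2)·(2+1)^{2−1} = 1 · 3 = 3 [KW]
E.g. (1,2) → sorted (1,2): b_i ≤ i ∀i, a PF.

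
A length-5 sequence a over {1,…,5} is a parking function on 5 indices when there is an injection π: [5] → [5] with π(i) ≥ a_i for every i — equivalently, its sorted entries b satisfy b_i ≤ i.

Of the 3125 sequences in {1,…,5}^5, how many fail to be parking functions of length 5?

|PF| = (5+1−5)·(5+1)^{5−1} = 1·1296 = 1296
One tuple (2,5,3,4,4) → sorted (2,3,4,4,5): b_1=2>1, not a PF.
Total 3125; non-PF = 3125−1296 = 1829

1829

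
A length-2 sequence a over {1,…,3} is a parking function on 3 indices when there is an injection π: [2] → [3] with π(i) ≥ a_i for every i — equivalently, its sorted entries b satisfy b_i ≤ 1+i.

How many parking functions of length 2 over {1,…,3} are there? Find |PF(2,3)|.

|PF| = 2·4^1 = 2 · 4 = 8
E.g. (2,3) → sorted (2,3): b_i ≤ 1+i ∀i, a PF.

8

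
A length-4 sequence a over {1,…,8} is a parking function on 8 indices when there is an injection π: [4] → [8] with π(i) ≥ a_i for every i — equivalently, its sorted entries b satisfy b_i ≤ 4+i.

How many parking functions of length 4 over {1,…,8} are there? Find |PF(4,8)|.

3645

Count = (8+1−4)·(8+1)^{4−1} = 5 · 729 = 3645 (Konheim–Weiss)
One tuple (1,2,1,2) → sorted (1,1,2,2): b_i ≤ 4+i ∀i, a PF.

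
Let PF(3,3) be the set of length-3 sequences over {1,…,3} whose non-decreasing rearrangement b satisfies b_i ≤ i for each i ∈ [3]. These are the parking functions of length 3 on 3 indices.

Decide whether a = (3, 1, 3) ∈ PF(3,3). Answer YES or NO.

NO

Order a: b = (1, 3, 3).
  b_1=1 ≤ 1
  b_2=3 > 2
  fails at i=2 ⇒ NO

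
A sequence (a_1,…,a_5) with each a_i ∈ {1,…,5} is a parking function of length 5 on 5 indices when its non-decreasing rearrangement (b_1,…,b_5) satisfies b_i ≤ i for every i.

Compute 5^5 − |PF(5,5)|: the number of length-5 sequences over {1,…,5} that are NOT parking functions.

#PF = 1·6^4 = 1·1296 = 1296 (Pollak)
Check (3,4,3,4,5) → sorted (3,3,4,4,5): b_1=3>1, not a PF.
5^5 − 1296 = 3125 − 1296 = 1829

1829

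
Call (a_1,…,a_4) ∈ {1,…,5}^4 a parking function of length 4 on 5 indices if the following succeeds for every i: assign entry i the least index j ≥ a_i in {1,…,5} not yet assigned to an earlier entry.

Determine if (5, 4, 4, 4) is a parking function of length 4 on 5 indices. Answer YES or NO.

NO

Rearranged: b = (4, 4, 4, 5).
  b_1=4 > 2
  fails at i=1 ⇒ NO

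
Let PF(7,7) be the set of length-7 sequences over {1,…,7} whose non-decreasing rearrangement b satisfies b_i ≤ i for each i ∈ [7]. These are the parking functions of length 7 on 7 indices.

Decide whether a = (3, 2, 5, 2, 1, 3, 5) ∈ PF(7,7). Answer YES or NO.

Order a: b = (1, 2, 2, 3, 3, 5, 5).
  b_1=1 ≤ 1
  b_2=2 ≤ 2
  b_3=2 ≤ 3
  b_4=3 ≤ 4
  b_5=3 ≤ 5
  b_6=5 ≤ 6
  b_7=5 ≤ 7
All bounds hold ⇒ YES

YES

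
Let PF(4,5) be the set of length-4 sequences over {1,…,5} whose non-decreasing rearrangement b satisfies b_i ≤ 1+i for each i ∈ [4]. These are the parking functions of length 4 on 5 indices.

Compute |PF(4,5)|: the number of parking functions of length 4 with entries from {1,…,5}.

#PF = (5+1−4)·(5+1)^{4−1} = 2 · 216 = 432
One tuple (1,5,4,2) → sorted (1,2,4,5): b_i ≤ 1+i ∀i, a PF.

432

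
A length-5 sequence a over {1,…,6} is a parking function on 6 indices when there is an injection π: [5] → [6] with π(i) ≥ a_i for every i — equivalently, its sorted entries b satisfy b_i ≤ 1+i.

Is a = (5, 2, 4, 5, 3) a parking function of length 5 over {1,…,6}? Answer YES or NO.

Order a: b = (2, 3, 4, 5, 5).
  b_1=2 ≤ 2
  b_2=3 ≤ 3
  b_3=4 ≤ 4
  b_4=5 ≤ 5
  b_5=5 ≤ 6
All bounds hold ⇒ YES

YES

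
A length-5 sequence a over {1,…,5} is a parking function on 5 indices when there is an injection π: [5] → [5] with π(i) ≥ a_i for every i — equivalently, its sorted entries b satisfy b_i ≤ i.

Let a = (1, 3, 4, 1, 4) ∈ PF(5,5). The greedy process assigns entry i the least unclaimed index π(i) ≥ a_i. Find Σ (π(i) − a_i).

Σπ(i) = 1+…+5 = 15; Σa = 1+3+4+1+4 = 13; disp = 15−13 = 2.

2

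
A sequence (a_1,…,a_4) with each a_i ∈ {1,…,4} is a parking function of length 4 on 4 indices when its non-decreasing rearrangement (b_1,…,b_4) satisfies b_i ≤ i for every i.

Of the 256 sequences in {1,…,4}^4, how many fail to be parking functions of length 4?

131

|PF| = (4−4+1)·(4+1)^(4−1) = 1 · 125 = 125 (Konheim–Weiss)
Example (3,4,4,4) → sorted (3,4,4,4): b_1=3>1, not a PF.
So 256 − 125 = 131 fail.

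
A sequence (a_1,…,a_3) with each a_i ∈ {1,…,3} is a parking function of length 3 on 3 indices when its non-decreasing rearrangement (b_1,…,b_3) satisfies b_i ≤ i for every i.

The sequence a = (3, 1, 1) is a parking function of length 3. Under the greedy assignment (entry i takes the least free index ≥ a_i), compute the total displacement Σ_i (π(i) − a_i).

Σπ(i) = 1+…+3 = 6; Σa = 3+1+1 = 5; disp = 6−5 = 1.

1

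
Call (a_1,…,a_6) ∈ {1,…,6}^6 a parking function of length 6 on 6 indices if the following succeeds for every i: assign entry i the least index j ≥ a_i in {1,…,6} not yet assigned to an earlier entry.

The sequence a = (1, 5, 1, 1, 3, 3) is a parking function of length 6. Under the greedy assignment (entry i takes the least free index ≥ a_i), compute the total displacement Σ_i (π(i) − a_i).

Σπ = 6·7/2 = 21 (π permutes [6]); Σa = 1+5+1+1+3+3 = 14; disp = 21−14 = 7.

7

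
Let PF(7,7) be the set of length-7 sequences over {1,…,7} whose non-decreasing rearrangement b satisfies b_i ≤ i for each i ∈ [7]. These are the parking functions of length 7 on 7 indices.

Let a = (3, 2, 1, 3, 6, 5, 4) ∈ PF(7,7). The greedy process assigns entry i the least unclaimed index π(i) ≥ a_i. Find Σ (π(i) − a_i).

4

Σπ = 7·8/2 = 28 (π permutes [7]); Σa = 3+2+1+3+6+5+4 = 24; disp = 28−24 = 4.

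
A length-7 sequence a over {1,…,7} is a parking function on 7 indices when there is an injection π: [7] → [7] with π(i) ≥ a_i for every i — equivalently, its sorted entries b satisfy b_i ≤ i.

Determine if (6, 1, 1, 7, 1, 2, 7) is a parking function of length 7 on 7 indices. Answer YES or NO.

Order a: b = (1, 1, 1, 2, 6, 7, 7).
  b_1=1 ≤ 1
  b_2=1 ≤ 2
  b_3=1 ≤ 3
  b_4=2 ≤ 4
  b_5=6 > 5
  fails at i=5 ⇒ NO

NO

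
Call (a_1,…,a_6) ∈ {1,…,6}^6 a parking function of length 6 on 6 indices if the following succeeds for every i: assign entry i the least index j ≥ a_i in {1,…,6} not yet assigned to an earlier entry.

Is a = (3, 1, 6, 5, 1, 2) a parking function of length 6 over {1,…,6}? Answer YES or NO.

YES

Order a: b = (1, 1, 2, 3, 5, 6).
  b_1=1 ≤ 1
  b_2=1 ≤ 2
  b_3=2 ≤ 3
  b_4=3 ≤ 4
  b_5=5 ≤ 5
  b_6=6 ≤ 6
All bounds hold ⇒ YES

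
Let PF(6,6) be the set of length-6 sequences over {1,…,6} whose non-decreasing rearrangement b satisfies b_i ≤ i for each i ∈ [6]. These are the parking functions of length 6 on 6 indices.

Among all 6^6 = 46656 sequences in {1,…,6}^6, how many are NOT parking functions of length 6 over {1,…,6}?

29849

|PF(6,6)| = (7−6)·7^(6−1) = 1 · 16807 = 16807 [KW]
Check (3,5,3,3,6,5) → sorted (3,3,3,5,5,6): b_1=3>1, not a PF.
Total 46656; non-PF = 46656−16807 = 29849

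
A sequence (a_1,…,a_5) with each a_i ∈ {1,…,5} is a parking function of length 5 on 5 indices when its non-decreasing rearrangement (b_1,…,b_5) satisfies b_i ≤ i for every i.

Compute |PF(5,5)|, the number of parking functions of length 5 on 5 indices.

1296

Count = (5+1−5)·(5+1)^{5−1} = 1×1296 = 1296 [KW]
One tuple (4,3,2,1,1) → sorted (1,1,2,3,4): b_i ≤ i ∀i, a PF.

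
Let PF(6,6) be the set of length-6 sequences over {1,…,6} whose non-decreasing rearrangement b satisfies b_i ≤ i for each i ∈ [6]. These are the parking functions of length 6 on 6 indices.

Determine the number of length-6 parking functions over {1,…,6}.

16807

|PF| = (6−6+1)·(6+1)^(6−1) = 1×16807 = 16807 (Pollak)
E.g. (1,6,4,5,2,2) → sorted (1,2,2,4,5,6): b_i ≤ i ∀i, a PF.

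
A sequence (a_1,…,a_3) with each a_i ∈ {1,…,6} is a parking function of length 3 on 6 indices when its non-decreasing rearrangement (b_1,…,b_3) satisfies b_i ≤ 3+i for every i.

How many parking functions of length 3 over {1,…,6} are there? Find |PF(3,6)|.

|PF| = 4·7^2 = 4·49 = 196
E.g. (2,2,3) → sorted (2,2,3): b_i ≤ 3+i ∀i, a PF.

196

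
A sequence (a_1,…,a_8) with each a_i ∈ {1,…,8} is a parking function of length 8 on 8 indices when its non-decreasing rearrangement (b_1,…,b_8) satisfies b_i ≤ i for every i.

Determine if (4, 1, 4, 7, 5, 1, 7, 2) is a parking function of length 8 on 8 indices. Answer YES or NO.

YES

Order a: b = (1, 1, 2, 4, 4, 5, 7, 7).
  b_1=1 ≤ 1
  b_2=1 ≤ 2
  b_3=2 ≤ 3
  b_4=4 ≤ 4
  b_5=4 ≤ 5
  b_6=5 ≤ 6
  b_7=7 ≤ 7
  b_8=7 ≤ 8
All bounds hold ⇒ YES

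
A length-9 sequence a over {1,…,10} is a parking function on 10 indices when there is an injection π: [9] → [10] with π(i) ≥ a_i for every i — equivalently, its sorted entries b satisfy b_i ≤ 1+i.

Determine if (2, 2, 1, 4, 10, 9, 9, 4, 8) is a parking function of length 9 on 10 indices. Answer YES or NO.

NO

Sorted: b = (1, 2, 2, 4, 4, 8, 9, 9, 10).
  b_1=1 ≤ 2
  b_2=2 ≤ 3
  b_3=2 ≤ 4
  b_4=4 ≤ 5
  b_5=4 ≤ 6
  b_6=8 > 7
  fails at i=6 ⇒ NO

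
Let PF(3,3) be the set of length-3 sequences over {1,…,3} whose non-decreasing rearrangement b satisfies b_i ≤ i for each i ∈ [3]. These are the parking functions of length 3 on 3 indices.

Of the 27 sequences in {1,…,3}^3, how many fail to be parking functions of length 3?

|PF| = (3+1−3)·(3+1)^{3−1} = 1·16 = 16 (Pollak)
Example (3,3,2) → sorted (2,3,3): b_1=2>1, not a PF.
Total 27; non-PF = 27−16 = 11

11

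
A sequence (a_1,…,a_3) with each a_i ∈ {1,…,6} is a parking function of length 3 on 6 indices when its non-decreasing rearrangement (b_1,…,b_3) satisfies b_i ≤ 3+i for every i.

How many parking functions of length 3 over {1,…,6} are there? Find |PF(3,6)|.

196

#PF = (6+1−3)·(6+1)^{3−1} = 4·49 = 196 (Konheim–Weiss)
One tuple (4,3,6) → sorted (3,4,6): b_i ≤ 3+i ∀i, a PF.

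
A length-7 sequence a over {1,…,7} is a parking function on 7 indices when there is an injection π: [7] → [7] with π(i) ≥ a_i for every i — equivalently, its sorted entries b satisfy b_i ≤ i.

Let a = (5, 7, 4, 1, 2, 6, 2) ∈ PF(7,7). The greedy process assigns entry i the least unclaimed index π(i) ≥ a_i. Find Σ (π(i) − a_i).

Σπ = 28 ({1..7} each once); Σa = 5+7+4+1+2+6+2 = 27; disp = 28−27 = 1.

1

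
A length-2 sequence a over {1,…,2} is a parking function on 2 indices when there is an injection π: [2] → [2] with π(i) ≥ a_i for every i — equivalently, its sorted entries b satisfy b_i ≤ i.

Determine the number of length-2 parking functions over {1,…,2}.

Count = (2+1−2)·(2+1)^{2−1} = 1 · 3 = 3
Example (1,1) → sorted (1,1): b_i ≤ i ∀i, a PF.

3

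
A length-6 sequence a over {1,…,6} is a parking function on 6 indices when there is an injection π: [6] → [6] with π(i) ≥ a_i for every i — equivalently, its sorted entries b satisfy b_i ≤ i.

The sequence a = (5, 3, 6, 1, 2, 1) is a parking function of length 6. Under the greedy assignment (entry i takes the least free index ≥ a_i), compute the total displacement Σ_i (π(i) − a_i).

3

Σπ(i) = 1+…+6 = 21; Σa = 5+3+6+1+2+1 = 18; disp = 21−18 = 3.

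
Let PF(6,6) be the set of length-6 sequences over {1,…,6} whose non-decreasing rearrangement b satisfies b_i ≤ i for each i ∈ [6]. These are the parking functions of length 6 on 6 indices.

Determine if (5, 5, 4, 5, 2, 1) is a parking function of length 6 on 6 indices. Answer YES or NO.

Order a: b = (1, 2, 4, 5, 5, 5).
  b_1=1 ≤ 1
  b_2=2 ≤ 2
  b_3=4 > 3
  fails at i=3 ⇒ NO

NO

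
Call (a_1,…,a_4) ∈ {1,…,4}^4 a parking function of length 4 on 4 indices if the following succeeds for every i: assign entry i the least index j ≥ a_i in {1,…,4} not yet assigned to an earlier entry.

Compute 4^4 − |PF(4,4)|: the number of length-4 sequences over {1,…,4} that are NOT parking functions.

131

|PF| = (4+1−4)·(4+1)^{4−1} = 1 · 125 = 125
Check (2,4,4,1) → sorted (1,2,4,4): b_3=4>3, not a PF.
Total 256; non-PF = 256−125 = 131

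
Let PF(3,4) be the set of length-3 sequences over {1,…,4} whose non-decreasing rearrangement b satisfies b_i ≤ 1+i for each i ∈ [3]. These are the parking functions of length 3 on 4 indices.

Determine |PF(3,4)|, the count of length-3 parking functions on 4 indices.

#PF = (4−3+1)·(4+1)^(3−1) = 2·25 = 50 (Pollak)
One tuple (3,1,3) → sorted (1,3,3): b_i ≤ 1+i ∀i, a PF.

50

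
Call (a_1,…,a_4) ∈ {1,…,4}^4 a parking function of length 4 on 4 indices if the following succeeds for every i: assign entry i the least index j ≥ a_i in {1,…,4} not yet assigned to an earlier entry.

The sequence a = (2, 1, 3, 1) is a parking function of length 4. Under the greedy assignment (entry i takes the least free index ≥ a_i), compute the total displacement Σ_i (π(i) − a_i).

3

Σπ = 10 ({1..4} each once); Σa = 2+1+3+1 = 7; disp = 10−7 = 3.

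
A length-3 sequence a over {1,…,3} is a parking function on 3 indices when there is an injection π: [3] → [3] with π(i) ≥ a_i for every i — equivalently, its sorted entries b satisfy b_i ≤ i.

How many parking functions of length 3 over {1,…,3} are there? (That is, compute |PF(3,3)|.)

16

|PF(3,3)| = (4−3)·4^(3−1) = 1×16 = 16
Example (1,2,1) → sorted (1,1,2): b_i ≤ i ∀i, a PF.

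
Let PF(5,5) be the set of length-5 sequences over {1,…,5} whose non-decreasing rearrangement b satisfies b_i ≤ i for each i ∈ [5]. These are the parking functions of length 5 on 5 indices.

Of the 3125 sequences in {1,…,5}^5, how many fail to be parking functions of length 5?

Count = (5+1−5)·(5+1)^{5−1} = 1·1296 = 1296 [KW]
Example (4,5,4,5,3) → sorted (3,4,4,5,5): b_1=3>1, not a PF.
So 3125 − 1296 = 1829 fail.

1829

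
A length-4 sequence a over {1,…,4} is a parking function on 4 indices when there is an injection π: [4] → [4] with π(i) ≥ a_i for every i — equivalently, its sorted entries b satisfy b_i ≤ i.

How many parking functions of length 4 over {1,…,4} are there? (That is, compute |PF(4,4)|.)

125

Count = (5−4)·5^(4−1) = 1×125 = 125 (Pollak)
Check (1,4,1,2) → sorted (1,1,2,4): b_i ≤ i ∀i, a PF.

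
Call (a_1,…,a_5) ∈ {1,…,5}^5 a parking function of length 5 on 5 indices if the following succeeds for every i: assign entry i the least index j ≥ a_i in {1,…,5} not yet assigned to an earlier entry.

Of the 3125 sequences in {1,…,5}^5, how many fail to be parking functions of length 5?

Count = (5+1−5)·(5+1)^{5−1} = 1×1296 = 1296 (Konheim–Weiss)
E.g. (5,3,2,2,3) → sorted (2,2,3,3,5): b_1=2>1, not a PF.
5^5 − 1296 = 3125 − 1296 = 1829

1829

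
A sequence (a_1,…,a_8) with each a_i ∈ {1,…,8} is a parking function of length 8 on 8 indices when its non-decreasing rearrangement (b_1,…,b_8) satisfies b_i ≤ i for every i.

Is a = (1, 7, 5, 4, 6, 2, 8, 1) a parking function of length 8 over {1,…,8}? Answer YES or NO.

Sorted: b = (1, 1, 2, 4, 5, 6, 7, 8).
  b_1=1 ≤ 1
  b_2=1 ≤ 2
  b_3=2 ≤ 3
  b_4=4 ≤ 4
  b_5=5 ≤ 5
  b_6=6 ≤ 6
  b_7=7 ≤ 7
  b_8=8 ≤ 8
All bounds hold ⇒ YES

YES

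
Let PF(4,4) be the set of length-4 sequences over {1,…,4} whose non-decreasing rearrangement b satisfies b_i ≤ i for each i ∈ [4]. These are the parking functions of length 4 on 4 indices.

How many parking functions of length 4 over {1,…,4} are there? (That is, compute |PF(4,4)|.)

125

Count = (4+1−4)·(4+1)^{4−1} = 1×125 = 125 [KW]
Example (1,1,1,2) → sorted (1,1,1,2): b_i ≤ i ∀i, a PF.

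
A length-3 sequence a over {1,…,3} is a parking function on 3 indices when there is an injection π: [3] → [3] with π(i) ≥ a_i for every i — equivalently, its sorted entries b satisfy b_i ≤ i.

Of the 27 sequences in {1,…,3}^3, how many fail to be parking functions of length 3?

11

|PF| = (4−3)·4^(3−1) = 1·16 = 16 [KW]
E.g. (2,3,2) → sorted (2,2,3): b_1=2>1, not a PF.
Total 27; non-PF = 27−16 = 11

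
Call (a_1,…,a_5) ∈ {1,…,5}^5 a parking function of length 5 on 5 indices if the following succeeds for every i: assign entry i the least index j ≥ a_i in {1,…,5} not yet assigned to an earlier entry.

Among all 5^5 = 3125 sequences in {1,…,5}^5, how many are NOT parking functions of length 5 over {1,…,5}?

Count = (5−5+1)·(5+1)^(5−1) = 1·1296 = 1296
One tuple (1,5,5,2,4) → sorted (1,2,4,5,5): b_3=4>3, not a PF.
5^5 − 1296 = 3125 − 1296 = 1829

1829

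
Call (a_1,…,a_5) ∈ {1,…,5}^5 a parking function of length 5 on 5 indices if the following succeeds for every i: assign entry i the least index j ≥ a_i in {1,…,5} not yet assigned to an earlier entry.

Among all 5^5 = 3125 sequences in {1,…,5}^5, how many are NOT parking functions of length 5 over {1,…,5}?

1829

|PF(5,5)| = (6−5)·6^(5−1) = 1×1296 = 1296 (Konheim–Weiss)
Example (4,4,3,5,3) → sorted (3,3,4,4,5): b_1=3>1, not a PF.
Total 3125; non-PF = 3125−1296 = 1829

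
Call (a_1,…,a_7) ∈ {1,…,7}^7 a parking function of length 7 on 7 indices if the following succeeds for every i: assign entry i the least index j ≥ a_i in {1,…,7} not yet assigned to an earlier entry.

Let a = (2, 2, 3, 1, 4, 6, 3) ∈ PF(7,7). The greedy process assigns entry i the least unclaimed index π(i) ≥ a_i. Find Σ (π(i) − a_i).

7

Σπ = 7·8/2 = 28 (π permutes [7]); Σa = 2+2+3+1+4+6+3 = 21; disp = 28−21 = 7.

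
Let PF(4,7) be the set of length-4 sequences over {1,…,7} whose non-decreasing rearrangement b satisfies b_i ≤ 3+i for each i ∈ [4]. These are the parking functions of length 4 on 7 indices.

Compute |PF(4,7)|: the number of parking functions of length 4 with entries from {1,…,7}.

2048

Count = (7−4+1)·(7+1)^(4−1) = 4·512 = 2048 (Pollak)
E.g. (3,5,2,1) → sorted (1,2,3,5): b_i ≤ 3+i ∀i, a PF.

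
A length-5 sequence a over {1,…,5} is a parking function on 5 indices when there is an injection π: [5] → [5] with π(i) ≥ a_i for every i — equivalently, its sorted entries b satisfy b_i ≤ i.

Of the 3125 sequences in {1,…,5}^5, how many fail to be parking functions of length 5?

1829

Count = (5−5+1)·(5+1)^(5−1) = 1 · 1296 = 1296
Example (3,5,4,5,2) → sorted (2,3,4,5,5): b_1=2>1, not a PF.
So 3125 − 1296 = 1829 fail.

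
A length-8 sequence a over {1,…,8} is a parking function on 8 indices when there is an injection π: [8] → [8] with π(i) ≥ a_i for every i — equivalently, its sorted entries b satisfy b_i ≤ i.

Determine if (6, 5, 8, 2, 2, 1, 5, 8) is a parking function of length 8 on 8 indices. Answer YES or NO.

NO

Sorted: b = (1, 2, 2, 5, 5, 6, 8, 8).
  b_1=1 ≤ 1
  b_2=2 ≤ 2
  b_3=2 ≤ 3
  b_4=5 > 4
  fails at i=4 ⇒ NO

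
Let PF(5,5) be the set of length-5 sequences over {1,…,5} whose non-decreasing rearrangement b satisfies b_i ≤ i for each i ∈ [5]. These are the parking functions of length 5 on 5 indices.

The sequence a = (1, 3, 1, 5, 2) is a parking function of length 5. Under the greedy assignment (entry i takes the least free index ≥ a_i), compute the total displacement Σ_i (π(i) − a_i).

Σπ = 5·6/2 = 15 (π permutes [5]); Σa = 1+3+1+5+2 = 12; disp = 15−12 = 3.

3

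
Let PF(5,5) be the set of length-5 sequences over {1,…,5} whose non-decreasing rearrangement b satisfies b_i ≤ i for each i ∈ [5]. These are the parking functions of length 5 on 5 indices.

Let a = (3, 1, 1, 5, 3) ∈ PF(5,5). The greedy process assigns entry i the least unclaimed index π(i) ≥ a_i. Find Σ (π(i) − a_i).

Σπ = 15 ({1..5} each once); Σa = 3+1+1+5+3 = 13; disp = 15−13 = 2.

2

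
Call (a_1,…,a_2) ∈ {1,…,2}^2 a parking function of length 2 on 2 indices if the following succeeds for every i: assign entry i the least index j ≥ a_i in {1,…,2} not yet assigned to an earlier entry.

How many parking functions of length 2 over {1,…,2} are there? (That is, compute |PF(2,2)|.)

|PF(2,2)| = (2+1−2)·(2+1)^{2−1} = 1×3 = 3 [KW]
E.g. (1,1) → sorted (1,1): b_i ≤ i ∀i, a PF.

3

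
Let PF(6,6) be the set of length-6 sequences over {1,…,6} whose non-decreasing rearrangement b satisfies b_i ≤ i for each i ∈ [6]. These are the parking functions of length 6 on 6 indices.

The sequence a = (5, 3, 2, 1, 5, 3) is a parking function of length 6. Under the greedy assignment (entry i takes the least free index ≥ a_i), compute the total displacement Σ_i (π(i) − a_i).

Σπ(i) = 1+…+6 = 21; Σa = 5+3+2+1+5+3 = 19; disp = 21−19 = 2.

2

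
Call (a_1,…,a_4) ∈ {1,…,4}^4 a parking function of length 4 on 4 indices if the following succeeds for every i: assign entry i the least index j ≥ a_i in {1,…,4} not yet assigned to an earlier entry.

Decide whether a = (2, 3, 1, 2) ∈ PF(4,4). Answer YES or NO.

YES

Sorted: b = (1, 2, 2, 3).
  b_1=1 ≤ 1
  b_2=2 ≤ 2
  b_3=2 ≤ 3
  b_4=3 ≤ 4
All bounds hold ⇒ YES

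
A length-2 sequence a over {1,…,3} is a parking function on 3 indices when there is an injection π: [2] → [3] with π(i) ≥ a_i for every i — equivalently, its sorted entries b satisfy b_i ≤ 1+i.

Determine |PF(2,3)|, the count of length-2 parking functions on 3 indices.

|PF| = (3+1−2)·(3+1)^{2−1} = 2·4 = 8
E.g. (2,3) → sorted (2,3): b_i ≤ 1+i ∀i, a PF.

8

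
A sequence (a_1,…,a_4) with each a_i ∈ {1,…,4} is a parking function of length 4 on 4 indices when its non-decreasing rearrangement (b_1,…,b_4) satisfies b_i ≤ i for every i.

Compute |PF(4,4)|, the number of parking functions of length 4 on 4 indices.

125

|PF| = (5−4)·5^(4−1) = 1·125 = 125 (Pollak)
E.g. (2,1,3,2) → sorted (1,2,2,3): b_i ≤ i ∀i, a PF.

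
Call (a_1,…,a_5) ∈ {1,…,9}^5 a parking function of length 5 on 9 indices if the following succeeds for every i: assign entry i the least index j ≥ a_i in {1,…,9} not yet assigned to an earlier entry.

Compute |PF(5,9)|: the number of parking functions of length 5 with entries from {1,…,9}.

50000

|PF(5,9)| = (9−5+1)·(9+1)^(5−1) = 5×10000 = 50000 (Konheim–Weiss)
E.g. (1,3,6,1,6) → sorted (1,1,3,6,6): b_i ≤ 4+i ∀i, a PF.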